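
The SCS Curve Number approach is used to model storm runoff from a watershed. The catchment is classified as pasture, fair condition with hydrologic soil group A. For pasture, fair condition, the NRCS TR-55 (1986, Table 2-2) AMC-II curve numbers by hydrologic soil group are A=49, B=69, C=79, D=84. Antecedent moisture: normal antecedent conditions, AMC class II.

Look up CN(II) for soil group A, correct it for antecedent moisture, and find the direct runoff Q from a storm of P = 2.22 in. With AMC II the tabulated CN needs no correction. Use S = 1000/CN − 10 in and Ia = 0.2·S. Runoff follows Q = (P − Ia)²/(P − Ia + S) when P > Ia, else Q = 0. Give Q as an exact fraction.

Q = 12769/7033950 in ≈ 0.002 in

NRCS table: pasture, fair condition, soil group A → CN(II) = 49
Average conditions: CN = 49 (no AMC adjustment).
Retention S: 1000/CN − 10 with CN=49.000 → S = 510/49 ≈ 10.408 in
Ia = 0.2S: 0.2·10.408 = 2.082 in (exactly 102/49)
Excess rainfall: 2.220 − 2.082 = 0.138 in; P > Ia so Q > 0
Q: (339/2450)² ÷ (25839/2450) = 12769/7033950 in (≈ 0.002 in)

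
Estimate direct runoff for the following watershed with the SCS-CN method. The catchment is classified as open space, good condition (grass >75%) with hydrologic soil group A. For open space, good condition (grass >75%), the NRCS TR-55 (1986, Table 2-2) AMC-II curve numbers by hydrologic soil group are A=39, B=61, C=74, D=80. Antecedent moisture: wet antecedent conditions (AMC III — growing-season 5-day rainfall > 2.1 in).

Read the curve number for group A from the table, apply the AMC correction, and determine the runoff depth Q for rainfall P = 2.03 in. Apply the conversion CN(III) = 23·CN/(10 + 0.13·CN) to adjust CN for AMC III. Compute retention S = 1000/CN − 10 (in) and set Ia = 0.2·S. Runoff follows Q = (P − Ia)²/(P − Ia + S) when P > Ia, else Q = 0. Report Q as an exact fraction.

Q = 3610928281/60107162700 in ≈ 0.060 in

NRCS table: open space, good condition (grass >75%), soil group A → CN(II) = 39
Adjust CN=39 to AMC III: 23·39/(10 + 0.13·39) → 897 ÷ (1507/100) = 89700/1507 ≈ 59.522
Max retention: S = 1000/(89700/1507) − 10 = 6100/897 in (≈ 6.800 in)
Ia = 0.2·(6100/897) = 1220/897 in ≈ 1.360 in
Excess rainfall: 2.030 − 1.360 = 0.670 in; P > Ia so Q > 0
Q: (60091/89700)² ÷ (670091/89700) = 3610928281/60107162700 in (≈ 0.060 in)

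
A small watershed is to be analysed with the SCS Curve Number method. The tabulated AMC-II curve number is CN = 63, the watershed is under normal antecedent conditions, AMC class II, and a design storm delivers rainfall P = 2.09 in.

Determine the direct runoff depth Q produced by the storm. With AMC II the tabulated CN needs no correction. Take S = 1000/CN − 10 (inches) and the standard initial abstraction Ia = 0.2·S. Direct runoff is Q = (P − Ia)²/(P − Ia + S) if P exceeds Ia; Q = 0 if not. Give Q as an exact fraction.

Q = 33258289/269432100 in ≈ 0.123 in

CN(II) = 63; AMC II needs no correction.
Retention S: 1000/CN − 10 with CN=63.000 → S = 370/63 ≈ 5.873 in
Ia = 0.2·(370/63) = 74/63 in ≈ 1.175 in
P − Ia = 2.090 − 1.175 = 5767/6300 ≈ 0.915 in (> 0, runoff occurs)
Runoff Q = (P−Ia)²/(P−Ia+S) = (0.915)²/(0.915+5.873) = 33258289/269432100 ≈ 0.123 in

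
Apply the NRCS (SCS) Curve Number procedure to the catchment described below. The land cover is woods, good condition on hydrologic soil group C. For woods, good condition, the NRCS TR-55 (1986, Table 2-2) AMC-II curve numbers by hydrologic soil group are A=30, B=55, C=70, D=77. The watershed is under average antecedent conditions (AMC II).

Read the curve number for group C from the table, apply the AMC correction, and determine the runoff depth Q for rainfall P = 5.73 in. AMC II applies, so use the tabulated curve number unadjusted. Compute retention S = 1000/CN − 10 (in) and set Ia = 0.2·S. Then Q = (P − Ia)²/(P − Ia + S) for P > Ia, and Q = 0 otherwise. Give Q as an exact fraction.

Q = 3878307/1495900 in ≈ 2.593 in

NRCS table: woods, good condition, soil group C → CN(II) = 70
Average conditions: CN = 70 (no AMC adjustment).
S = 1000/70 − 10 = 30/7 in ≈ 4.286 in
Initial abstraction Ia = S/5 = (30/7)/5 = 6/7 ≈ 0.857 in
P − Ia = 5.730 − 0.857 = 3411/700 ≈ 4.873 in (> 0, runoff occurs)
Q = (3411/700)²/((3411/700) + 30/7) = (11634921/490000)/(6411/700) = 3878307/1495900 in ≈ 2.593 in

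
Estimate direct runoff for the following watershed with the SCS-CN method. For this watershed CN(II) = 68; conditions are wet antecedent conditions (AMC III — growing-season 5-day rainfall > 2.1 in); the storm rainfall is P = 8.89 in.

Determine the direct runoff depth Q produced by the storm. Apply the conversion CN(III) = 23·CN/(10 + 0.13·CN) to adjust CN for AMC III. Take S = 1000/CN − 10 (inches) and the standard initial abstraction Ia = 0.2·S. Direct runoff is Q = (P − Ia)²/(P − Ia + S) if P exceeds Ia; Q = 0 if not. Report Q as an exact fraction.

Wet (AMC III): CN(III) = 23·68/(10 + 0.13·68) = 1564/(471/25) = 39100/471 ≈ 83.015
S = 1000/(39100/471) − 10 = 800/391 in ≈ 2.046 in
Ia = 0.2S: 0.2·2.046 = 0.409 in (exactly 160/391)
Since P=8.890 > Ia=0.409: effective rainfall P−Ia = 331599/39100 in
Q: (331599/39100)² ÷ (411599/39100) = 109957896801/16093520900 in (≈ 6.832 in)

Q = 109957896801/16093520900 in ≈ 6.832 in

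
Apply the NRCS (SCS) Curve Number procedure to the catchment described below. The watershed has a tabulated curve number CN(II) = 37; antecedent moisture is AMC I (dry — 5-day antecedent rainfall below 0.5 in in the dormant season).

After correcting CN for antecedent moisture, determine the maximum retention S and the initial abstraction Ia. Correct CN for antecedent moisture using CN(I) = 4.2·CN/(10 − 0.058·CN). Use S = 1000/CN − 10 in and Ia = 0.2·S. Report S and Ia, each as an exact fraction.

S = 1500/37 in ≈ 40.541 in; Ia = 300/37 in ≈ 8.108 in

Adjust CN=37 to AMC I: 4.2·37/(10 − 0.058·37) → (777/5) ÷ (3927/500) = 3700/187 ≈ 19.786
Retention S: 1000/CN − 10 with CN=19.786 → S = 1500/37 ≈ 40.541 in
Initial abstraction Ia = S/5 = (1500/37)/5 = 300/37 ≈ 8.108 in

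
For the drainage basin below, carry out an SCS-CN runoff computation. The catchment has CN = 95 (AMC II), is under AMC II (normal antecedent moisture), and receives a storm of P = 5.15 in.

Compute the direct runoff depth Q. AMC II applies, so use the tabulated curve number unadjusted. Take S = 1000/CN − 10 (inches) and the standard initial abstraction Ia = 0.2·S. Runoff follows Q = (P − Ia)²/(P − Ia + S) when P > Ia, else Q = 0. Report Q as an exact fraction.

Average conditions: CN = 95 (no AMC adjustment).
Retention S: 1000/CN − 10 with CN=95.000 → S = 10/19 ≈ 0.526 in
Ia = 0.2·(10/19) = 2/19 in ≈ 0.105 in
P − Ia = 5.150 − 0.105 = 1917/380 ≈ 5.045 in (> 0, runoff occurs)
Runoff Q = (P−Ia)²/(P−Ia+S) = (5.045)²/(5.045+0.526) = 3674889/804460 ≈ 4.568 in

Q = 3674889/804460 in ≈ 4.568 in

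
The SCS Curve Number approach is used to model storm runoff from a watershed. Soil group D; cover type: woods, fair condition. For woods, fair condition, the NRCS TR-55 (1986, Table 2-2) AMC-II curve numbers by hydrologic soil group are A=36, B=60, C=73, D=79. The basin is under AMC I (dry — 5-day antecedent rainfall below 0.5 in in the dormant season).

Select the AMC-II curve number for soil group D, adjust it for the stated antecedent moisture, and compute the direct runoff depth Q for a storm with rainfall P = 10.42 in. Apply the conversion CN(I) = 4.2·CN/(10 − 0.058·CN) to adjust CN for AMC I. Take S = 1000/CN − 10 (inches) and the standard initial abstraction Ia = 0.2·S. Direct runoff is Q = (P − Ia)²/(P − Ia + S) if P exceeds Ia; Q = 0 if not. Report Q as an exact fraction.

Q = 1307473281/241578050 in ≈ 5.412 in

NRCS table: woods, fair condition, soil group D → CN(II) = 79
Adjust CN=79 to AMC I: 4.2·79/(10 − 0.058·79) → (1659/5) ÷ (2709/500) = 7900/129 ≈ 61.240
S = 1000/(7900/129) − 10 = 500/79 in ≈ 6.329 in
Initial abstraction Ia = S/5 = (500/79)/5 = 100/79 ≈ 1.266 in
P − Ia = 10.420 − 1.266 = 36159/3950 ≈ 9.154 in (> 0, runoff occurs)
Runoff Q = (P−Ia)²/(P−Ia+S) = (9.154)²/(9.154+6.329) = 1307473281/241578050 ≈ 5.412 in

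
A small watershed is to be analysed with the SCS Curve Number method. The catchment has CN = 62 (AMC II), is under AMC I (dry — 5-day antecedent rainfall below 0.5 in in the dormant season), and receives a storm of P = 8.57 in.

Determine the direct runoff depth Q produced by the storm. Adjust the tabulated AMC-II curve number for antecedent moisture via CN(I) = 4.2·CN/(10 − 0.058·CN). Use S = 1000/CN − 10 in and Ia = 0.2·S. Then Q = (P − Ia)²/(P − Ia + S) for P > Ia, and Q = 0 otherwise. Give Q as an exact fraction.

Q = 135355560649/85795745700 in ≈ 1.578 in

Adjust CN=62 to AMC I: 4.2·62/(10 − 0.058·62) → (1302/5) ÷ (1601/250) = 65100/1601 ≈ 40.662
Max retention: S = 1000/(65100/1601) − 10 = 9500/651 in (≈ 14.593 in)
Initial abstraction Ia = S/5 = (9500/651)/5 = 1900/651 ≈ 2.919 in
Since P=8.570 > Ia=2.919: effective rainfall P−Ia = 367907/65100 in
Runoff Q = (P−Ia)²/(P−Ia+S) = (5.651)²/(5.651+14.593) = 135355560649/85795745700 ≈ 1.578 in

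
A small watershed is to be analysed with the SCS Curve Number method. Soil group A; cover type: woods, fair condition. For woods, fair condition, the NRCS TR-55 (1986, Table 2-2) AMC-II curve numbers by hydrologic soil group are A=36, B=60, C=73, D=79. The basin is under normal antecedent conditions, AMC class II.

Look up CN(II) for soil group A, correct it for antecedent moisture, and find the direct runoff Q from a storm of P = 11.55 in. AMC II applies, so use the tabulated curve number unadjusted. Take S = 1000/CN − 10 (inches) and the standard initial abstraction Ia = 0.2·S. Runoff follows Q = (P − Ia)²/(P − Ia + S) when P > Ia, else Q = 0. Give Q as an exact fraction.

Q = 2070721/835020 in ≈ 2.480 in

NRCS table: woods, fair condition, soil group A → CN(II) = 36
AMC II — tabulated CN = 36 applies directly.
S = 1000/36 − 10 = 160/9 in ≈ 17.778 in
Ia = 0.2·(160/9) = 32/9 in ≈ 3.556 in
Since P=11.550 > Ia=3.556: effective rainfall P−Ia = 1439/180 in
Q = (1439/180)²/((1439/180) + 160/9) = (2070721/32400)/(4639/180) = 2070721/835020 in ≈ 2.480 in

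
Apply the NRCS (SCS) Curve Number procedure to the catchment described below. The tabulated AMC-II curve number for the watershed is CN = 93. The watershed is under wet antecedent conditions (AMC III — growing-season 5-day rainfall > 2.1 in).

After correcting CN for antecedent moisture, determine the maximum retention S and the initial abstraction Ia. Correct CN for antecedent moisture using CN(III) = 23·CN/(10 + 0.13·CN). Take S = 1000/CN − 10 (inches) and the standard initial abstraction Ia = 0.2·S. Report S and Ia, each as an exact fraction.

S = 700/2139 in ≈ 0.327 in; Ia = 140/2139 in ≈ 0.065 in

Adjust CN=93 to AMC III: 23·93/(10 + 0.13·93) → 2139 ÷ (2209/100) = 213900/2209 ≈ 96.831
Retention S: 1000/CN − 10 with CN=96.831 → S = 700/2139 ≈ 0.327 in
Initial abstraction Ia = S/5 = (700/2139)/5 = 140/2139 ≈ 0.065 in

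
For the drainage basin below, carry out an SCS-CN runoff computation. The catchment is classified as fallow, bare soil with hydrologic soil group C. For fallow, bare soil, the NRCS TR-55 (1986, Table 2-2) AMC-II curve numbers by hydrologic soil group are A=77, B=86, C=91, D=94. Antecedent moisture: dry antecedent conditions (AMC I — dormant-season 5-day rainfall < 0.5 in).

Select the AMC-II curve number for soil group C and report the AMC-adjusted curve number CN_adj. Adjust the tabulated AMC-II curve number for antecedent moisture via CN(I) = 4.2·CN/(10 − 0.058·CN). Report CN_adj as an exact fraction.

CN_adj = 63700/787 ≈ 80.940

NRCS table: fallow, bare soil, soil group C → CN(II) = 91
CN(I) from CN(II)=91: (4.2·91)/(10 − 0.058·91) = 63700/787 ≈ 80.940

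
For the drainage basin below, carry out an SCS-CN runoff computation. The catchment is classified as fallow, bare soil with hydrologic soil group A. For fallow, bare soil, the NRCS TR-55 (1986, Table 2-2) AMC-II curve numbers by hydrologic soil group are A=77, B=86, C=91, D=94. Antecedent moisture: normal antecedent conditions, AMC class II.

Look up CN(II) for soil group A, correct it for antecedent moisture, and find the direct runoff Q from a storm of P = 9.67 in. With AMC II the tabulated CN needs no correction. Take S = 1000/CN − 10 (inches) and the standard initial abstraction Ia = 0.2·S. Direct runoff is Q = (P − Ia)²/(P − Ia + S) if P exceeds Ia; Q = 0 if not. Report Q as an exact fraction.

Q = 4880279881/715014300 in ≈ 6.825 in

NRCS table: fallow, bare soil, soil group A → CN(II) = 77
CN(II) = 77; AMC II needs no correction.
Retention S: 1000/CN − 10 with CN=77.000 → S = 230/77 ≈ 2.987 in
Ia = 0.2·(230/77) = 46/77 in ≈ 0.597 in
Since P=9.670 > Ia=0.597: effective rainfall P−Ia = 69859/7700 in
Q = (69859/7700)²/((69859/7700) + 230/77) = (4880279881/59290000)/(92859/7700) = 4880279881/715014300 in ≈ 6.825 in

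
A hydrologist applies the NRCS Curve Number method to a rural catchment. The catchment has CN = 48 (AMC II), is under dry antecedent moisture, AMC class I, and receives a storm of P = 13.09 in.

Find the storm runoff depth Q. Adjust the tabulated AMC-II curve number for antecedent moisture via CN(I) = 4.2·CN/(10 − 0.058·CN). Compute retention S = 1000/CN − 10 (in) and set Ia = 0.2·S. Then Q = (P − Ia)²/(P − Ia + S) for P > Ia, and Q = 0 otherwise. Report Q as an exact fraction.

Adjust CN=48 to AMC I: 4.2·48/(10 − 0.058·48) → (1008/5) ÷ (902/125) = 12600/451 ≈ 27.938
S = 1000/(12600/451) − 10 = 1625/63 in ≈ 25.794 in
Ia = 0.2S: 0.2·25.794 = 5.159 in (exactly 325/63)
Excess rainfall: 13.090 − 5.159 = 7.931 in; P > Ia so Q > 0
Q = (49967/6300)²/((49967/6300) + 1625/63) = (2496701089/39690000)/(212467/6300) = 2496701089/1338542100 in ≈ 1.865 in

Q = 2496701089/1338542100 in ≈ 1.865 in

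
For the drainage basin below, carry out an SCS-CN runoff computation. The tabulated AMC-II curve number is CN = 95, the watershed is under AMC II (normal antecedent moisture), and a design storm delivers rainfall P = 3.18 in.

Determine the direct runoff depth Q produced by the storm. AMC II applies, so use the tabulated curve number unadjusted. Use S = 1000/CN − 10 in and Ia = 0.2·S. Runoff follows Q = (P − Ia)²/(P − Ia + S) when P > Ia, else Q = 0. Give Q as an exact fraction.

Average conditions: CN = 95 (no AMC adjustment).
Max retention: S = 1000/95 − 10 = 10/19 in (≈ 0.526 in)
Ia = 0.2S: 0.2·0.526 = 0.105 in (exactly 2/19)
Excess rainfall: 3.180 − 0.105 = 3.075 in; P > Ia so Q > 0
Q: (2921/950)² ÷ (3421/950) = 8532241/3249950 in (≈ 2.625 in)

Q = 8532241/3249950 in ≈ 2.625 in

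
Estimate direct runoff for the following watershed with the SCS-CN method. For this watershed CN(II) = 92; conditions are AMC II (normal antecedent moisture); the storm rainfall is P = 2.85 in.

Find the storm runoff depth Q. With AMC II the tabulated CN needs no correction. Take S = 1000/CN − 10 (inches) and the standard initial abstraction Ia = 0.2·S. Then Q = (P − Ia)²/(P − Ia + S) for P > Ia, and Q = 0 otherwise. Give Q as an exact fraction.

Q = 1515361/750260 in ≈ 2.020 in

CN(II) = 92; AMC II needs no correction.
S = 1000/92 − 10 = 20/23 in ≈ 0.870 in
Initial abstraction Ia = S/5 = (20/23)/5 = 4/23 ≈ 0.174 in
Since P=2.850 > Ia=0.174: effective rainfall P−Ia = 1231/460 in
Runoff Q = (P−Ia)²/(P−Ia+S) = (2.676)²/(2.676+0.870) = 1515361/750260 ≈ 2.020 in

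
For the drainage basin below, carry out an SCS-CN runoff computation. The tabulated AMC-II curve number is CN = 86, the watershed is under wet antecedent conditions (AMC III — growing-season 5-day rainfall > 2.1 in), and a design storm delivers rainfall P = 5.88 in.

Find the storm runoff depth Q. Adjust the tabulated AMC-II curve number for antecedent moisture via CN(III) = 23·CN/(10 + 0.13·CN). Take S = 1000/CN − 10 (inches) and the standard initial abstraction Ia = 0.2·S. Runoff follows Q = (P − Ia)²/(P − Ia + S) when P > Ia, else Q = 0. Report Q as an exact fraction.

Adjust CN=86 to AMC III: 23·86/(10 + 0.13·86) → 1978 ÷ (1059/50) = 98900/1059 ≈ 93.390
Retention S: 1000/CN − 10 with CN=93.390 → S = 700/989 ≈ 0.708 in
Initial abstraction Ia = S/5 = (700/989)/5 = 140/989 ≈ 0.142 in
Excess rainfall: 5.880 − 0.142 = 5.738 in; P > Ia so Q > 0
Q: (141883/24725)² ÷ (159383/24725) = 2875826527/562963525 in (≈ 5.108 in)

Q = 2875826527/562963525 in ≈ 5.108 in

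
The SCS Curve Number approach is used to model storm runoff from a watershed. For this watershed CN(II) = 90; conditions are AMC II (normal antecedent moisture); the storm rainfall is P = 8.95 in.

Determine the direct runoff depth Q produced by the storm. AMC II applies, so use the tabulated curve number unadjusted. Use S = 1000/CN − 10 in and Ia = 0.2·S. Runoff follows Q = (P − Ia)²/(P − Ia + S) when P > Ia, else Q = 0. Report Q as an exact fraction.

AMC II — tabulated CN = 90 applies directly.
Retention S: 1000/CN − 10 with CN=90.000 → S = 10/9 ≈ 1.111 in
Ia = 0.2S: 0.2·1.111 = 0.222 in (exactly 2/9)
P − Ia = 8.950 − 0.222 = 1571/180 ≈ 8.728 in (> 0, runoff occurs)
Q: (1571/180)² ÷ (1771/180) = 2468041/318780 in (≈ 7.742 in)

Q = 2468041/318780 in ≈ 7.742 in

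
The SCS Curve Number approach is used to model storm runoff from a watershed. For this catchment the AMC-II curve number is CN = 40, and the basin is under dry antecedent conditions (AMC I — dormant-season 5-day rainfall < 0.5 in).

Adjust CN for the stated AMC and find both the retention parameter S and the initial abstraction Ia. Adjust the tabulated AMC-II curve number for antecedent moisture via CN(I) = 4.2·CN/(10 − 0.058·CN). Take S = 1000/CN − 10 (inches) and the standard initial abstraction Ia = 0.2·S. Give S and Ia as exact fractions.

S = 250/7 in ≈ 35.714 in; Ia = 50/7 in ≈ 7.143 in

Dry (AMC I): CN(I) = 4.2·40/(10 − 0.058·40) = 168/(192/25) = 175/8 ≈ 21.875
Retention S: 1000/CN − 10 with CN=21.875 → S = 250/7 ≈ 35.714 in
Ia = 0.2S: 0.2·35.714 = 7.143 in (exactly 50/7)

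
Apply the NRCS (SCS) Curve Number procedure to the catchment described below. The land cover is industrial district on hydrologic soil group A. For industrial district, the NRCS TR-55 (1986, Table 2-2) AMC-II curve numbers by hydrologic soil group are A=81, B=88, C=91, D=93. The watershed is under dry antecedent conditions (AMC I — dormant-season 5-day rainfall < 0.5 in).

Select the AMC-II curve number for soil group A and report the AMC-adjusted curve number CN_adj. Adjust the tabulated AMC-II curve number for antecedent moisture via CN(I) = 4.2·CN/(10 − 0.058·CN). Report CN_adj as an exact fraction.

NRCS table: industrial district, soil group A → CN(II) = 81
Dry (AMC I): CN(I) = 4.2·81/(10 − 0.058·81) = (1701/5)/(2651/500) = 170100/2651 ≈ 64.164

CN_adj = 170100/2651 ≈ 64.164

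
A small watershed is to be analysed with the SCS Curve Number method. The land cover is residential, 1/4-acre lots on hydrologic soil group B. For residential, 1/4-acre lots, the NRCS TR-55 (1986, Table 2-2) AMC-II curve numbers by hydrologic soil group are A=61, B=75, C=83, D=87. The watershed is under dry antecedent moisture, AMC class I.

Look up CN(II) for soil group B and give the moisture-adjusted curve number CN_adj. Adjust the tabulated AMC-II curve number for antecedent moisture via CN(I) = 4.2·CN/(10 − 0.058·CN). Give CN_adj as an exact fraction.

CN_adj = 6300/113 ≈ 55.752

NRCS table: residential, 1/4-acre lots, soil group B → CN(II) = 75
CN(I) from CN(II)=75: (4.2·75)/(10 − 0.058·75) = 6300/113 ≈ 55.752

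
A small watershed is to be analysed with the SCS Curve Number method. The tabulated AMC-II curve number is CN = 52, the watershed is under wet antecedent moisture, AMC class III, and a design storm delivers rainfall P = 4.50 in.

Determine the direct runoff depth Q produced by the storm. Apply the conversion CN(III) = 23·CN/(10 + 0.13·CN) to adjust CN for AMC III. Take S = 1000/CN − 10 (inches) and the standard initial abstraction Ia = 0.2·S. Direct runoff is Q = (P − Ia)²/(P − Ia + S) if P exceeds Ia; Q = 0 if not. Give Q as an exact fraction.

Q = 1629507/919126 in ≈ 1.773 in

Wet (AMC III): CN(III) = 23·52/(10 + 0.13·52) = 1196/(419/25) = 29900/419 ≈ 71.360
S = 1000/(29900/419) − 10 = 1200/299 in ≈ 4.013 in
Ia = 0.2·(1200/299) = 240/299 in ≈ 0.803 in
Excess rainfall: 4.500 − 0.803 = 3.697 in; P > Ia so Q > 0
Q: (2211/598)² ÷ (4611/598) = 1629507/919126 in (≈ 1.773 in)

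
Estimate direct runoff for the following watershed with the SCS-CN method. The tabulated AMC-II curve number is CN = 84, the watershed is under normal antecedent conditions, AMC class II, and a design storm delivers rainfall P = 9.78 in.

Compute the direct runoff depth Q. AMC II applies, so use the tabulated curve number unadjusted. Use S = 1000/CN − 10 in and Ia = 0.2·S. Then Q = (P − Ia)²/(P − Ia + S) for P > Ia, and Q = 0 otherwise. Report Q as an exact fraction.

Average conditions: CN = 84 (no AMC adjustment).
Retention S: 1000/CN − 10 with CN=84.000 → S = 40/21 ≈ 1.905 in
Ia = 0.2·(40/21) = 8/21 in ≈ 0.381 in
Excess rainfall: 9.780 − 0.381 = 9.399 in; P > Ia so Q > 0
Q = (9869/1050)²/((9869/1050) + 40/21) = (97397161/1102500)/(11869/1050) = 97397161/12462450 in ≈ 7.815 in

Q = 97397161/12462450 in ≈ 7.815 in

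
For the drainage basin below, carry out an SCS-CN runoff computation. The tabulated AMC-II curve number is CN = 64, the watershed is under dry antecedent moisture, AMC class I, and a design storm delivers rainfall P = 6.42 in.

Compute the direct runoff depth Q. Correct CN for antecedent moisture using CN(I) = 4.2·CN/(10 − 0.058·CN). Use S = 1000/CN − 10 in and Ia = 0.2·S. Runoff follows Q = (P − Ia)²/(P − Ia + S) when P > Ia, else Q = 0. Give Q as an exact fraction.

CN(I) from CN(II)=64: (4.2·64)/(10 − 0.058·64) = 5600/131 ≈ 42.748
Max retention: S = 1000/(5600/131) − 10 = 375/28 in (≈ 13.393 in)
Initial abstraction Ia = S/5 = (375/28)/5 = 75/28 ≈ 2.679 in
Excess rainfall: 6.420 − 2.679 = 3.741 in; P > Ia so Q > 0
Runoff Q = (P−Ia)²/(P−Ia+S) = (3.741)²/(3.741+13.393) = 2286387/2798600 ≈ 0.817 in

Q = 2286387/2798600 in ≈ 0.817 in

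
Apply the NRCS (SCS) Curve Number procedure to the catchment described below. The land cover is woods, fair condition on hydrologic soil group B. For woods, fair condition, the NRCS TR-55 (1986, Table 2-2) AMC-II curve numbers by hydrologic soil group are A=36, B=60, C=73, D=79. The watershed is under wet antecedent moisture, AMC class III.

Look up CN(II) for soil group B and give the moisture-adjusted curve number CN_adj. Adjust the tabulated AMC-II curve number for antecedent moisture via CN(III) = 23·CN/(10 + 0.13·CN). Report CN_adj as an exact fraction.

CN_adj = 6900/89 ≈ 77.528

NRCS table: woods, fair condition, soil group B → CN(II) = 60
CN(III) from CN(II)=60: (23·60)/(10 + 0.13·60) = 6900/89 ≈ 77.528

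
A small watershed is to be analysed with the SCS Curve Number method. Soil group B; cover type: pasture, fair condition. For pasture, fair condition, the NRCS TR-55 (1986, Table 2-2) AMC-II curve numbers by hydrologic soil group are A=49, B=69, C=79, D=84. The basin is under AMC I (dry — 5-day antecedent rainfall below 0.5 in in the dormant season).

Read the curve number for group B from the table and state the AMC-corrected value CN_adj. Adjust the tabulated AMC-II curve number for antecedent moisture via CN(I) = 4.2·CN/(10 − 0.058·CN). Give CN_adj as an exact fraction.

NRCS table: pasture, fair condition, soil group B → CN(II) = 69
Dry (AMC I): CN(I) = 4.2·69/(10 − 0.058·69) = (1449/5)/(2999/500) = 144900/2999 ≈ 48.316

CN_adj = 144900/2999 ≈ 48.316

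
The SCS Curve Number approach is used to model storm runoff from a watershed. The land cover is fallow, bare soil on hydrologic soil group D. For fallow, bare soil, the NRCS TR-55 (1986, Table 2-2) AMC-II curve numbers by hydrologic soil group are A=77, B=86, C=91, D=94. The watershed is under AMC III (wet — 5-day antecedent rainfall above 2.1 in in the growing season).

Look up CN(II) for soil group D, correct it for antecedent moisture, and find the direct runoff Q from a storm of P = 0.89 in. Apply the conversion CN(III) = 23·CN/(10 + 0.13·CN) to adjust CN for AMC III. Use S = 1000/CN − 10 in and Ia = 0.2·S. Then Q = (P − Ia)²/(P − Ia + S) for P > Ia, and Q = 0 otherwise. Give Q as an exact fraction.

Q = 8137663681/12994592900 in ≈ 0.626 in

NRCS table: fallow, bare soil, soil group D → CN(II) = 94
Wet (AMC III): CN(III) = 23·94/(10 + 0.13·94) = 2162/(1111/50) = 108100/1111 ≈ 97.300
Retention S: 1000/CN − 10 with CN=97.300 → S = 300/1081 ≈ 0.278 in
Ia = 0.2S: 0.2·0.278 = 0.056 in (exactly 60/1081)
P − Ia = 0.890 − 0.056 = 90209/108100 ≈ 0.834 in (> 0, runoff occurs)
Q = (90209/108100)²/((90209/108100) + 300/1081) = (8137663681/11685610000)/(120209/108100) = 8137663681/12994592900 in ≈ 0.626 in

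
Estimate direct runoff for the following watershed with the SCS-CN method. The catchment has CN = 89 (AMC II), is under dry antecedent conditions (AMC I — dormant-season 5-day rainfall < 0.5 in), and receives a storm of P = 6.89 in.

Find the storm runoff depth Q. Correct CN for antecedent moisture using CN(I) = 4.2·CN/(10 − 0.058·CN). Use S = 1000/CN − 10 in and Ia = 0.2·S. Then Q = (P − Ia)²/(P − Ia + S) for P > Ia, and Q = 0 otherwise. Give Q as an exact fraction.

Q = 1387073863081/322914792900 in ≈ 4.295 in

Adjust CN=89 to AMC I: 4.2·89/(10 − 0.058·89) → (1869/5) ÷ (2419/500) = 186900/2419 ≈ 77.263
Max retention: S = 1000/(186900/2419) − 10 = 5500/1869 in (≈ 2.943 in)
Ia = 0.2·(5500/1869) = 1100/1869 in ≈ 0.589 in
P − Ia = 6.890 − 0.589 = 1177741/186900 ≈ 6.301 in (> 0, runoff occurs)
Q: (1177741/186900)² ÷ (1727741/186900) = 1387073863081/322914792900 in (≈ 4.295 in)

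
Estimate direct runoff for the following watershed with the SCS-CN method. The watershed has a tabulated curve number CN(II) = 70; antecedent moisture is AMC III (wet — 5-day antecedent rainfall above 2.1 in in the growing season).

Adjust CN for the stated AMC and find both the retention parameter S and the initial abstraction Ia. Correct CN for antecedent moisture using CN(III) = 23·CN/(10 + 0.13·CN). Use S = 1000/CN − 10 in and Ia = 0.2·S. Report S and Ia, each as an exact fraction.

S = 300/161 in ≈ 1.863 in; Ia = 60/161 in ≈ 0.373 in

CN(III) from CN(II)=70: (23·70)/(10 + 0.13·70) = 16100/191 ≈ 84.293
S = 1000/(16100/191) − 10 = 300/161 in ≈ 1.863 in
Initial abstraction Ia = S/5 = (300/161)/5 = 60/161 ≈ 0.373 in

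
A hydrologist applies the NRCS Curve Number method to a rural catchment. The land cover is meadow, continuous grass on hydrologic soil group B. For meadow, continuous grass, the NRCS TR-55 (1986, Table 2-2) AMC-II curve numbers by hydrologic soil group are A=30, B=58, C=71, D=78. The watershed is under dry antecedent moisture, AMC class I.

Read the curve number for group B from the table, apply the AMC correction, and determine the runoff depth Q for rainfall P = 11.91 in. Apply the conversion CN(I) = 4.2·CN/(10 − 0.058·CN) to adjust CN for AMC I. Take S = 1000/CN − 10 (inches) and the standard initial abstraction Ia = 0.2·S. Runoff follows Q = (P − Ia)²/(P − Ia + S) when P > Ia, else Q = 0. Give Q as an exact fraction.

Q = 602162521/216163100 in ≈ 2.786 in

NRCS table: meadow, continuous grass, soil group B → CN(II) = 58
CN(I) from CN(II)=58: (4.2·58)/(10 − 0.058·58) = 2900/79 ≈ 36.709
S = 1000/(2900/79) − 10 = 500/29 in ≈ 17.241 in
Ia = 0.2S: 0.2·17.241 = 3.448 in (exactly 100/29)
Excess rainfall: 11.910 − 3.448 = 8.462 in; P > Ia so Q > 0
Q = (24539/2900)²/((24539/2900) + 500/29) = (602162521/8410000)/(74539/2900) = 602162521/216163100 in ≈ 2.786 in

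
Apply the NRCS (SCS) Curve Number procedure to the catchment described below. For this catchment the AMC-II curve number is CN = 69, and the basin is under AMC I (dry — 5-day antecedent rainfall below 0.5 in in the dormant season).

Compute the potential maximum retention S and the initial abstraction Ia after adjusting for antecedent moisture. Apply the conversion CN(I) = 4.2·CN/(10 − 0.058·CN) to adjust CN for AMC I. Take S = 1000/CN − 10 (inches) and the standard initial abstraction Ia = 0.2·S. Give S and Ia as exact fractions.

S = 15500/1449 in ≈ 10.697 in; Ia = 3100/1449 in ≈ 2.139 in

CN(I) from CN(II)=69: (4.2·69)/(10 − 0.058·69) = 144900/2999 ≈ 48.316
S = 1000/(144900/2999) − 10 = 15500/1449 in ≈ 10.697 in
Ia = 0.2·(15500/1449) = 3100/1449 in ≈ 2.139 in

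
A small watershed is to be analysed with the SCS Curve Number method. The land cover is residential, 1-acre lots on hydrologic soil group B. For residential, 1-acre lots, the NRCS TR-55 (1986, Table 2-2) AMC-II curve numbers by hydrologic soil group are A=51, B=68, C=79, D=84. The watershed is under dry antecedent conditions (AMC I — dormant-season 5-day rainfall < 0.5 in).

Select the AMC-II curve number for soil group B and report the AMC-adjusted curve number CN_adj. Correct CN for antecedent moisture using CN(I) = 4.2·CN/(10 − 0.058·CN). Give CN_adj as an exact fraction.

NRCS table: residential, 1-acre lots, soil group B → CN(II) = 68
Dry (AMC I): CN(I) = 4.2·68/(10 − 0.058·68) = (1428/5)/(757/125) = 35700/757 ≈ 47.160

CN_adj = 35700/757 ≈ 47.160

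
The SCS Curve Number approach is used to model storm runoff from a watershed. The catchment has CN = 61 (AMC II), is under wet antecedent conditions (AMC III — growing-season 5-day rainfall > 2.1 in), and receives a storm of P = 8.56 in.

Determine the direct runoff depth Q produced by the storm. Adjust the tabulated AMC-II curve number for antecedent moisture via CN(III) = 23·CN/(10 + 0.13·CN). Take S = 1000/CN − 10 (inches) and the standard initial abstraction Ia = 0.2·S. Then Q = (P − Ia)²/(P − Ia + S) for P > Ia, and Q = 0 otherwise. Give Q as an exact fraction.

Wet (AMC III): CN(III) = 23·61/(10 + 0.13·61) = 1403/(1793/100) = 140300/1793 ≈ 78.249
S = 1000/(140300/1793) − 10 = 3900/1403 in ≈ 2.780 in
Ia = 0.2S: 0.2·2.780 = 0.556 in (exactly 780/1403)
Since P=8.560 > Ia=0.556: effective rainfall P−Ia = 280742/35075 in
Runoff Q = (P−Ia)²/(P−Ia+S) = (8.004)²/(8.004+2.780) = 39408035282/6633419075 ≈ 5.941 in

Q = 39408035282/6633419075 in ≈ 5.941 in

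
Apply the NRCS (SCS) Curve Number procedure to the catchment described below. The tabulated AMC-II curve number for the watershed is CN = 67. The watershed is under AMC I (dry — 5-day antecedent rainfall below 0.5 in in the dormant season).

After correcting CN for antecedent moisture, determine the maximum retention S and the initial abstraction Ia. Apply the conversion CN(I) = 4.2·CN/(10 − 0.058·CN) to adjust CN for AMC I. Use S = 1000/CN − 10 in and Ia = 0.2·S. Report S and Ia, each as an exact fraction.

CN(I) from CN(II)=67: (4.2·67)/(10 − 0.058·67) = 46900/1019 ≈ 46.026
Retention S: 1000/CN − 10 with CN=46.026 → S = 5500/469 ≈ 11.727 in
Ia = 0.2·(5500/469) = 1100/469 in ≈ 2.345 in

S = 5500/469 in ≈ 11.727 in; Ia = 1100/469 in ≈ 2.345 in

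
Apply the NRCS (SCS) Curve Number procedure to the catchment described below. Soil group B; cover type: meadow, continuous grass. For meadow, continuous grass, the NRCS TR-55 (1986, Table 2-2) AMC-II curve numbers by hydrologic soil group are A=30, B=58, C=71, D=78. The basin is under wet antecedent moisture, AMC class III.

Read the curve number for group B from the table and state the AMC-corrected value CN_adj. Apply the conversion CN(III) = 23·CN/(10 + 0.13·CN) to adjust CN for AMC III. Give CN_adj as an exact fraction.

CN_adj = 66700/877 ≈ 76.055

NRCS table: meadow, continuous grass, soil group B → CN(II) = 58
Adjust CN=58 to AMC III: 23·58/(10 + 0.13·58) → 1334 ÷ (877/50) = 66700/877 ≈ 76.055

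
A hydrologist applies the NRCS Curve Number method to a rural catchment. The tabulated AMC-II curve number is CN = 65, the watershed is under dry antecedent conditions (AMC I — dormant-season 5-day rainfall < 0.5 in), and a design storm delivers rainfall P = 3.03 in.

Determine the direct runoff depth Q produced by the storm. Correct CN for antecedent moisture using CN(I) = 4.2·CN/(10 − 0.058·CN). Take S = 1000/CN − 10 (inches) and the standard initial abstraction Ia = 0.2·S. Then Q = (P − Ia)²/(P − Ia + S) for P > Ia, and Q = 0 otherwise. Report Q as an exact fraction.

Q = 3301489/202086300 in ≈ 0.016 in

Adjust CN=65 to AMC I: 4.2·65/(10 − 0.058·65) → 273 ÷ (623/100) = 3900/89 ≈ 43.820
S = 1000/(3900/89) − 10 = 500/39 in ≈ 12.821 in
Ia = 0.2·(500/39) = 100/39 in ≈ 2.564 in
Excess rainfall: 3.030 − 2.564 = 0.466 in; P > Ia so Q > 0
Q = (1817/3900)²/((1817/3900) + 500/39) = (3301489/15210000)/(51817/3900) = 3301489/202086300 in ≈ 0.016 in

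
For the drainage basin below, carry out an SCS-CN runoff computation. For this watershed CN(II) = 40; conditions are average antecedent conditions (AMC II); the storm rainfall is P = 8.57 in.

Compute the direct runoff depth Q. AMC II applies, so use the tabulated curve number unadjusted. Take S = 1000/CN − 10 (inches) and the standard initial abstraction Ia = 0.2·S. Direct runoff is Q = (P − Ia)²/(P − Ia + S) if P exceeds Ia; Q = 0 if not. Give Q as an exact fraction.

Q = 310249/205700 in ≈ 1.508 in

CN(II) = 40; AMC II needs no correction.
Max retention: S = 1000/40 − 10 = 15 in (≈ 15.000 in)
Ia = 0.2S: 0.2·15.000 = 3.000 in (exactly 3)
P − Ia = 8.570 − 3.000 = 557/100 ≈ 5.570 in (> 0, runoff occurs)
Q = (557/100)²/((557/100) + 15) = (310249/10000)/(2057/100) = 310249/205700 in ≈ 1.508 in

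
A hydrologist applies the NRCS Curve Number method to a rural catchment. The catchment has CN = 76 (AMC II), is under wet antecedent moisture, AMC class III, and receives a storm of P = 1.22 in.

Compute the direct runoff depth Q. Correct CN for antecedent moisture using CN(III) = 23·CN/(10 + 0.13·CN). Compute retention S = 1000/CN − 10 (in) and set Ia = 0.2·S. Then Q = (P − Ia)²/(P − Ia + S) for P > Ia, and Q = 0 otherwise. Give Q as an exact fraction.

CN(III) from CN(II)=76: (23·76)/(10 + 0.13·76) = 43700/497 ≈ 87.928
Retention S: 1000/CN − 10 with CN=87.928 → S = 600/437 ≈ 1.373 in
Ia = 0.2·(600/437) = 120/437 in ≈ 0.275 in
Since P=1.220 > Ia=0.275: effective rainfall P−Ia = 20657/21850 in
Q: (20657/21850)² ÷ (50657/21850) = 426711649/1106855450 in (≈ 0.386 in)

Q = 426711649/1106855450 in ≈ 0.386 in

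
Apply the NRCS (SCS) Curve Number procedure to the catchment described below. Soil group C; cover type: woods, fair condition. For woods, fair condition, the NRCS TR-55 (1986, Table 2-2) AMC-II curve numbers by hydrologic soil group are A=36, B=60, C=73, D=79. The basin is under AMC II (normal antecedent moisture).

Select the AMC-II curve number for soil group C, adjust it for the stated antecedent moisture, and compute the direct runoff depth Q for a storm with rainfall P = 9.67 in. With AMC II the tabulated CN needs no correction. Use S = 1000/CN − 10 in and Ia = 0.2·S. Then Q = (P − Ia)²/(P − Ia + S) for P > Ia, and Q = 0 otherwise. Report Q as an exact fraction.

Q = 4249866481/672994300 in ≈ 6.315 in

NRCS table: woods, fair condition, soil group C → CN(II) = 73
AMC II — tabulated CN = 73 applies directly.
S = 1000/73 − 10 = 270/73 in ≈ 3.699 in
Ia = 0.2S: 0.2·3.699 = 0.740 in (exactly 54/73)
Excess rainfall: 9.670 − 0.740 = 8.930 in; P > Ia so Q > 0
Runoff Q = (P−Ia)²/(P−Ia+S) = (8.930)²/(8.930+3.699) = 4249866481/672994300 ≈ 6.315 in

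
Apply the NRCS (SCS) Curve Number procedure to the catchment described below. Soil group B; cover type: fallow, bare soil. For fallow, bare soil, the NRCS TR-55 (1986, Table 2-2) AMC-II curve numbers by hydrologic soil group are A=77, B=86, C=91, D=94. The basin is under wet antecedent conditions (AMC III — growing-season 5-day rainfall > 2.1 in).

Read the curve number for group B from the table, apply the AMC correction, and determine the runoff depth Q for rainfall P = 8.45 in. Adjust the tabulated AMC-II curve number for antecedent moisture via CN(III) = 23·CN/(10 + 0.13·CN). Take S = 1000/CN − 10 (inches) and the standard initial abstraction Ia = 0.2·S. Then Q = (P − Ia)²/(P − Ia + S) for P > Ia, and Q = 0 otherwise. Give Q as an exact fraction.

NRCS table: fallow, bare soil, soil group B → CN(II) = 86
Adjust CN=86 to AMC III: 23·86/(10 + 0.13·86) → 1978 ÷ (1059/50) = 98900/1059 ≈ 93.390
Retention S: 1000/CN − 10 with CN=93.390 → S = 700/989 ≈ 0.708 in
Ia = 0.2·(700/989) = 140/989 in ≈ 0.142 in
Excess rainfall: 8.450 − 0.142 = 8.308 in; P > Ia so Q > 0
Runoff Q = (P−Ia)²/(P−Ia+S) = (8.308)²/(8.308+0.708) = 27007964281/3527584980 ≈ 7.656 in

Q = 27007964281/3527584980 in ≈ 7.656 in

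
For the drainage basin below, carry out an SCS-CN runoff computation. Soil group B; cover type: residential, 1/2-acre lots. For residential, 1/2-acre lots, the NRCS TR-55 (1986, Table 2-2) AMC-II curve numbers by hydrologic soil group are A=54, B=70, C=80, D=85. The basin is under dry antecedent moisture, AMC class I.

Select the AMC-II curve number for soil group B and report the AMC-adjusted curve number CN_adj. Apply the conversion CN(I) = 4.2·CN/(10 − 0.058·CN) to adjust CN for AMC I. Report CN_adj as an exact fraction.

NRCS table: residential, 1/2-acre lots, soil group B → CN(II) = 70
CN(I) from CN(II)=70: (4.2·70)/(10 − 0.058·70) = 4900/99 ≈ 49.495

CN_adj = 4900/99 ≈ 49.495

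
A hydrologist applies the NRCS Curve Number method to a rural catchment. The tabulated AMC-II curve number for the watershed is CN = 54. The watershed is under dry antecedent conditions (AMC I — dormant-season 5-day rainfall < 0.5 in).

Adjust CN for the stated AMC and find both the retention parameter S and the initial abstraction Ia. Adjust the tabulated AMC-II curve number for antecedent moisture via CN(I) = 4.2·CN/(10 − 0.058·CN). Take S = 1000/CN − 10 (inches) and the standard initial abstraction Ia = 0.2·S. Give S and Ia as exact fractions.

Dry (AMC I): CN(I) = 4.2·54/(10 − 0.058·54) = (1134/5)/(1717/250) = 56700/1717 ≈ 33.023
S = 1000/(56700/1717) − 10 = 11500/567 in ≈ 20.282 in
Initial abstraction Ia = S/5 = (11500/567)/5 = 2300/567 ≈ 4.056 in

S = 11500/567 in ≈ 20.282 in; Ia = 2300/567 in ≈ 4.056 in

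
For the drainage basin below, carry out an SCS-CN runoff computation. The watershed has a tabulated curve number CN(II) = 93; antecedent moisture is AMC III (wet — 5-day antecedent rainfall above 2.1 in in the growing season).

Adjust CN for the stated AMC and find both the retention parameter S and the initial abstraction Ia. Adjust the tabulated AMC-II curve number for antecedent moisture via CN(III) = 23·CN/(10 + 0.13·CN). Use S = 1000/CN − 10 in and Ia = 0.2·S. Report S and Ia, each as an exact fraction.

S = 700/2139 in ≈ 0.327 in; Ia = 140/2139 in ≈ 0.065 in

Adjust CN=93 to AMC III: 23·93/(10 + 0.13·93) → 2139 ÷ (2209/100) = 213900/2209 ≈ 96.831
S = 1000/(213900/2209) − 10 = 700/2139 in ≈ 0.327 in
Ia = 0.2·(700/2139) = 140/2139 in ≈ 0.065 in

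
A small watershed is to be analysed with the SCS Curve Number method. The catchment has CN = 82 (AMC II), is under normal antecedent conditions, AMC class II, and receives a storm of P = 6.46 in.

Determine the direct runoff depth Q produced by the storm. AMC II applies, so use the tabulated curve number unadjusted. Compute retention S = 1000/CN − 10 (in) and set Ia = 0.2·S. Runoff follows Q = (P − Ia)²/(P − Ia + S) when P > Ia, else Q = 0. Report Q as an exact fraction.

Q = 152349649/34528150 in ≈ 4.412 in

AMC II — tabulated CN = 82 applies directly.
Retention S: 1000/CN − 10 with CN=82.000 → S = 90/41 ≈ 2.195 in
Ia = 0.2·(90/41) = 18/41 in ≈ 0.439 in
P − Ia = 6.460 − 0.439 = 12343/2050 ≈ 6.021 in (> 0, runoff occurs)
Q = (12343/2050)²/((12343/2050) + 90/41) = (152349649/4202500)/(16843/2050) = 152349649/34528150 in ≈ 4.412 in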